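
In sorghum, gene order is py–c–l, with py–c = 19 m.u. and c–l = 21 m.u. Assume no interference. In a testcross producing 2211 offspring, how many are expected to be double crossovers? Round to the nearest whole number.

Map distances give recombination frequencies of 0.190 and 0.210 for the two intervals.
With no interference, expected double-crossover frequency = 0.190 × 0.210 = 0.03990.
Expected number = 0.03990 × 2211 = 88.22 ≈ 88.

88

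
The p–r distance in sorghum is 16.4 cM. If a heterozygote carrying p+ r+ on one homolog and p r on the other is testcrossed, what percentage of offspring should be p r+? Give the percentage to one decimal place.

A map distance of 16.4 cM corresponds to a recombination frequency of 0.164.
The F1 is p+ r+ / p r, so p r+ is a recombinant gamete class with expected frequency r/2 = 0.164/2 = 0.0820.
That is 0.0820 = 8.2% of the progeny.

8.2%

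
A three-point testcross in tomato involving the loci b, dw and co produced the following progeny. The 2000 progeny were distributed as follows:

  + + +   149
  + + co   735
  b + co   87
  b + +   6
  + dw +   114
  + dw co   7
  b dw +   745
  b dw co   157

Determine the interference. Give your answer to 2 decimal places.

The two most frequent reciprocal classes, b dw + and + + co, are the parental types, so the F1 was b dw + / + + co.
The two rarest classes, b + + and + dw co, are the double crossovers. Comparing them with the parentals, only the dw allele has switched, so dw is the middle locus and the order is b – dw – co.
b–dw: (201 + 13)/2000 = 0.1070; dw–co: (306 + 13)/2000 = 0.1595.
Expected DCO frequency = 0.1070 × 0.1595 ≈ 0.01707; observed = 13/2000 ≈ 0.00650.
Coefficient of coincidence = 0.00650/0.01707 ≈ 0.38; interference = 1 − 0.38 = 0.62.

0.62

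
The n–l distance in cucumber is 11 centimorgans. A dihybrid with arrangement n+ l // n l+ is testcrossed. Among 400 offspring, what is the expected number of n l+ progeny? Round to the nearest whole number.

A map distance of 11 centimorgans corresponds to a recombination frequency of 0.110.
The F1 is n+ l / n l+, so n l+ is a parental gamete class with expected frequency (1 − r)/2 = 0.890/2 = 0.4450.
Expected number = 0.4450 × 400 = 178.00 ≈ 178.

178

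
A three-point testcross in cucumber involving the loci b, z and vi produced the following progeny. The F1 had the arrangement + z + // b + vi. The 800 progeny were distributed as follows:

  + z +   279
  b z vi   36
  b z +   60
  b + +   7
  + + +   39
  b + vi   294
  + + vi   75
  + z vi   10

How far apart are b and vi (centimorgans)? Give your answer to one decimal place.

The two rarest classes, + z vi and b + +, are the double crossovers. Comparing them with the parentals, only the vi allele has switched, so vi is the middle locus and the order is b – vi – z.
Crossovers in the b–vi interval produce the single-crossover classes b z + and + + vi (60 + 75 = 135) plus the double crossovers (17).
RF(b–vi) = (135 + 17) / 800 = 152/800 = 0.1900 → 19.0 centimorgans.

19.0 centimorgans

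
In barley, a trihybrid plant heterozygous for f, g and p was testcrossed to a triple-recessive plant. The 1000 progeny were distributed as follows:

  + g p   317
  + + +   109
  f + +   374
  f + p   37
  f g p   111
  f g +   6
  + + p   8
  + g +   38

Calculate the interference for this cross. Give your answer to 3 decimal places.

0.328

The two most frequent reciprocal classes, + g p and f + +, are the parental types, so the F1 was + g p / f + +.
The two rarest classes, + + p and f g +, are the double crossovers. Comparing them with the parentals, only the g allele has switched, so g is the middle locus and the order is f – g – p.
f–g: (220 + 14)/1000 = 0.2340; g–p: (75 + 14)/1000 = 0.0890.
Expected DCO frequency = 0.2340 × 0.0890 ≈ 0.02083; observed = 14/1000 ≈ 0.01400.
Coefficient of coincidence = 0.01400/0.02083 ≈ 0.672; interference = 1 − 0.672 = 0.328.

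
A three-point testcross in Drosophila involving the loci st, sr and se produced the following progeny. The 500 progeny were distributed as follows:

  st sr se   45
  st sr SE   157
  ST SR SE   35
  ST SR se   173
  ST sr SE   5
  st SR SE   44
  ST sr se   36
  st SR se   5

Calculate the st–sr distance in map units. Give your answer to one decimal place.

The two most frequent reciprocal classes, ST SR se and st sr SE, are the parental types, so the F1 was ST SR se / st sr SE.
The two rarest classes, st SR se and ST sr SE, are the double crossovers. Comparing them with the parentals, only the st allele has switched, so st is the middle locus and the order is se – st – sr.
Crossovers in the st–sr interval produce the single-crossover classes ST sr se and st SR SE (36 + 44 = 80) plus the double crossovers (10).
RF(st–sr) = (80 + 10) / 500 = 90/500 = 0.1800 → 18.0 map units.

18.0 map units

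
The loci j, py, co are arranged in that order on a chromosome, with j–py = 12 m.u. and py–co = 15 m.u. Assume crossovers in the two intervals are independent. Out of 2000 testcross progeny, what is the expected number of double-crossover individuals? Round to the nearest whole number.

Map distances give recombination frequencies of 0.120 and 0.150 for the two intervals.
With no interference, expected double-crossover frequency = 0.120 × 0.150 = 0.01800.
Expected number = 0.01800 × 2000 = 36.00 ≈ 36.

36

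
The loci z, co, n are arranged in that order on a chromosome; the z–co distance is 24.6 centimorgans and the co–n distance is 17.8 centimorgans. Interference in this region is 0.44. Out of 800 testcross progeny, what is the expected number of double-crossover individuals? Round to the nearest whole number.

20

Map distances give recombination frequencies of 0.246 and 0.178 for the two intervals.
With interference 0.44 (so coincidence = 0.56), expected double-crossover frequency = 0.246 × 0.178 × 0.56 = 0.02452.
Expected number = 0.02452 × 800 = 19.62 ≈ 20.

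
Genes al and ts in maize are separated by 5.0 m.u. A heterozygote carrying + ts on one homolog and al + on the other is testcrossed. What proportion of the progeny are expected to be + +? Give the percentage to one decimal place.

A map distance of 5.0 m.u. corresponds to a recombination frequency of 0.050.
The F1 is + ts / al +, so + + is a recombinant gamete class with expected frequency r/2 = 0.050/2 = 0.0250.
That is 0.0250 = 2.5% of the progeny.

2.5%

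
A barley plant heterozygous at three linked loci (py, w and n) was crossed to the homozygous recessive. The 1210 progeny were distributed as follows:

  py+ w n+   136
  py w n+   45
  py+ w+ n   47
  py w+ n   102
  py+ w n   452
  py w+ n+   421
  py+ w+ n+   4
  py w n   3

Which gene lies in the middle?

The two most frequent reciprocal classes, py+ w n and py w+ n+, are the parental types, so the F1 was py+ w n / py w+ n+.
The two rarest classes, py w n and py+ w+ n+, are the double crossovers. Comparing them with the parentals, only the py allele has switched, so py is the middle locus and the order is n – py – w.

py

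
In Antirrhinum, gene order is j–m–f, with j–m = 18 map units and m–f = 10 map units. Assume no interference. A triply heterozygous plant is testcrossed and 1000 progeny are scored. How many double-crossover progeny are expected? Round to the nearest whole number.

Map distances give recombination frequencies of 0.180 and 0.100 for the two intervals.
With no interference, expected double-crossover frequency = 0.180 × 0.100 = 0.01800.
Expected number = 0.01800 × 1000 = 18.00 ≈ 18.

18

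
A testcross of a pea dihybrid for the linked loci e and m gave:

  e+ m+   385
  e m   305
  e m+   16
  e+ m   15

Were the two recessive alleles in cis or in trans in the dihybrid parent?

The two most frequent classes are e+ m+ (385) and e m (305); these are the parental (non-recombinant) types.
So the F1 carried e+ m+ on one chromosome and e m on the other — the recessive alleles are on the same chromosome (cis / coupling).

cis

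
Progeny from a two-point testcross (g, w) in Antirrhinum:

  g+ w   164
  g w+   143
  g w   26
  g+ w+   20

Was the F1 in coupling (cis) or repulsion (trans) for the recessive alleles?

trans

The two most frequent classes are g+ w (164) and g w+ (143); these are the parental (non-recombinant) types.
So the F1 carried g+ w on one chromosome and g w+ on the other — the recessive alleles are on opposite chromosomes (trans / repulsion).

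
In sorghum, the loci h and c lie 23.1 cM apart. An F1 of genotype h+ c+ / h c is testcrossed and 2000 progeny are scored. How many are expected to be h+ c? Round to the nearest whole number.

A map distance of 23.1 cM corresponds to a recombination frequency of 0.231.
The F1 is h+ c+ / h c, so h+ c is a recombinant gamete class with expected frequency r/2 = 0.231/2 = 0.1155.
Expected number = 0.1155 × 2000 = 231.00 ≈ 231.

231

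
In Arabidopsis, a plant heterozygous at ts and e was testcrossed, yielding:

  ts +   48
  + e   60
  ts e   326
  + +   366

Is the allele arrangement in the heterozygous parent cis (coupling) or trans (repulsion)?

cis

The two most frequent classes are + + (366) and ts e (326); these are the parental (non-recombinant) types.
So the F1 carried + + on one chromosome and ts e on the other — the recessive alleles are on the same chromosome (cis / coupling).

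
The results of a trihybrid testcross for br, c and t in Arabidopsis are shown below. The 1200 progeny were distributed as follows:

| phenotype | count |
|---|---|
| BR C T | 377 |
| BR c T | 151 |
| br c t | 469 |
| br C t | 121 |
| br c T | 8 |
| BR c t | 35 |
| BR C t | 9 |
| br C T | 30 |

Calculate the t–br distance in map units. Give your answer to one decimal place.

The two most frequent reciprocal classes, br c t and BR C T, are the parental types, so the F1 was br c t / BR C T.
The two rarest classes, br c T and BR C t, are the double crossovers. Comparing them with the parentals, only the t allele has switched, so t is the middle locus and the order is c – t – br.
Crossovers in the t–br interval produce the single-crossover classes BR c t and br C T (35 + 30 = 65) plus the double crossovers (17).
RF(t–br) = (65 + 17) / 1200 = 82/1200 = 0.0683 → 6.8 map units.

6.8 map units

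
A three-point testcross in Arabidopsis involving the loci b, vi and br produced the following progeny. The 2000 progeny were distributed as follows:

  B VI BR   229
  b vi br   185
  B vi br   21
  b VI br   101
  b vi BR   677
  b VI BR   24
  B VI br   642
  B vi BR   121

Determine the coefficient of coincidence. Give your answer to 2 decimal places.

The two most frequent reciprocal classes, B VI br and b vi BR, are the parental types, so the F1 was B VI br / b vi BR.
The two rarest classes, B vi br and b VI BR, are the double crossovers. Comparing them with the parentals, only the vi allele has switched, so vi is the middle locus and the order is b – vi – br.
b–vi: (222 + 45)/2000 = 0.1335; vi–br: (414 + 45)/2000 = 0.2295.
Expected DCO frequency = 0.1335 × 0.2295 ≈ 0.03064; observed = 45/2000 ≈ 0.02250.
Coefficient of coincidence = 0.02250/0.03064 ≈ 0.73.

0.73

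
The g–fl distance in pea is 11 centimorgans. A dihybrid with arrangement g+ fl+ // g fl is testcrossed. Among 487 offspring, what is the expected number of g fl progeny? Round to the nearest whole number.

A map distance of 11 centimorgans corresponds to a recombination frequency of 0.110.
The F1 is g+ fl+ / g fl, so g fl is a parental gamete class with expected frequency (1 − r)/2 = 0.890/2 = 0.4450.
Expected number = 0.4450 × 487 = 216.72 ≈ 217.

217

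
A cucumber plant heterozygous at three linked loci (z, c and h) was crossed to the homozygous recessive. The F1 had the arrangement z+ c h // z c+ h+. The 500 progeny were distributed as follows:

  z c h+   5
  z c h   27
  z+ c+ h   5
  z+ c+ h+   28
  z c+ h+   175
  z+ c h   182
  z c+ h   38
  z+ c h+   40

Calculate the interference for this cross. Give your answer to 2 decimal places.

The two rarest classes, z+ c+ h and z c h+, are the double crossovers. Comparing them with the parentals, only the c allele has switched, so c is the middle locus and the order is z – c – h.
z–c: (55 + 10)/500 = 0.1300; c–h: (78 + 10)/500 = 0.1760.
Expected DCO frequency = 0.1300 × 0.1760 ≈ 0.02288; observed = 10/500 ≈ 0.02000.
Coefficient of coincidence = 0.02000/0.02288 ≈ 0.87; interference = 1 − 0.87 = 0.13.

0.13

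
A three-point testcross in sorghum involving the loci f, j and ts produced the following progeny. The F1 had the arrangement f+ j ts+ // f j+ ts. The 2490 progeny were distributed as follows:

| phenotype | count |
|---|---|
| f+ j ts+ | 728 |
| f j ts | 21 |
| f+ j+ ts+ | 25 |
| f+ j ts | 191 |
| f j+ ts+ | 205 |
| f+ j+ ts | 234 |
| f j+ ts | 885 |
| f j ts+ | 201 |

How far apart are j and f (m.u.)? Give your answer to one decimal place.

19.3 m.u.

The two rarest classes, f+ j+ ts+ and f j ts, are the double crossovers. Comparing them with the parentals, only the j allele has switched, so j is the middle locus and the order is f – j – ts.
Crossovers in the f–j interval produce the single-crossover classes f j ts+ and f+ j+ ts (201 + 234 = 435) plus the double crossovers (46).
RF(f–j) = (435 + 46) / 2490 = 481/2490 = 0.1932 → 19.3 m.u.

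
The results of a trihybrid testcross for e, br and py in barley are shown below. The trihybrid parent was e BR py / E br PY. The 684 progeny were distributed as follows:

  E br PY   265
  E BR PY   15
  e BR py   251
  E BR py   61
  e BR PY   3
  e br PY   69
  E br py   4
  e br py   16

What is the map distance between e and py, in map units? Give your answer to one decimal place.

The two rarest classes, e BR PY and E br py, are the double crossovers. Comparing them with the parentals, only the py allele has switched, so py is the middle locus and the order is br – py – e.
Crossovers in the py–e interval produce the single-crossover classes E BR py and e br PY (61 + 69 = 130) plus the double crossovers (7).
RF(py–e) = (130 + 7) / 684 = 137/684 = 0.2003 → 20.0 map units.

20.0 map units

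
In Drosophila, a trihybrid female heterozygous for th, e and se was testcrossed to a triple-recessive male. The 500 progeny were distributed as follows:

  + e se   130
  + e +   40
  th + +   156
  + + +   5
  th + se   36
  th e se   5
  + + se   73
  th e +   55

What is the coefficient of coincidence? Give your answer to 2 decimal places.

The two most frequent reciprocal classes, th + + and + e se, are the parental types, so the F1 was th + + / + e se.
The two rarest classes, + + + and th e se, are the double crossovers. Comparing them with the parentals, only the th allele has switched, so th is the middle locus and the order is se – th – e.
se–th: (76 + 10)/500 = 0.1720; th–e: (128 + 10)/500 = 0.2760.
Expected DCO frequency = 0.1720 × 0.2760 ≈ 0.04747; observed = 10/500 ≈ 0.02000.
Coefficient of coincidence = 0.02000/0.04747 ≈ 0.42.

0.42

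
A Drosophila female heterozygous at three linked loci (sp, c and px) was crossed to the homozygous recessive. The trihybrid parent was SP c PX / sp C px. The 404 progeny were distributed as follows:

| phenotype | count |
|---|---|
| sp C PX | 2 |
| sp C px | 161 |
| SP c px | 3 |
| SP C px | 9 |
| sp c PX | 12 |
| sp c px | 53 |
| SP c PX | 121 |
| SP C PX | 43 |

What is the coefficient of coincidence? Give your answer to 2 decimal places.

The two rarest classes, SP c px and sp C PX, are the double crossovers. Comparing them with the parentals, only the px allele has switched, so px is the middle locus and the order is c – px – sp.
c–px: (96 + 5)/404 = 0.2500; px–sp: (21 + 5)/404 = 0.0644.
Expected DCO frequency = 0.2500 × 0.0644 ≈ 0.01610; observed = 5/404 ≈ 0.01238.
Coefficient of coincidence = 0.01238/0.01610 ≈ 0.77.

0.77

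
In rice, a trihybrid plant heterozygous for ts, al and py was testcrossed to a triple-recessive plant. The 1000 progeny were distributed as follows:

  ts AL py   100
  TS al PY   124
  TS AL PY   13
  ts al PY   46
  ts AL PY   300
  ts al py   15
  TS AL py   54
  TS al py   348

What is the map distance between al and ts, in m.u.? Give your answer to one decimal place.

12.8 m.u.

The two most frequent reciprocal classes, TS al py and ts AL PY, are the parental types, so the F1 was TS al py / ts AL PY.
The two rarest classes, ts al py and TS AL PY, are the double crossovers. Comparing them with the parentals, only the ts allele has switched, so ts is the middle locus and the order is py – ts – al.
Crossovers in the ts–al interval produce the single-crossover classes TS AL py and ts al PY (54 + 46 = 100) plus the double crossovers (28).
RF(ts–al) = (100 + 28) / 1000 = 128/1000 = 0.1280 → 12.8 m.u.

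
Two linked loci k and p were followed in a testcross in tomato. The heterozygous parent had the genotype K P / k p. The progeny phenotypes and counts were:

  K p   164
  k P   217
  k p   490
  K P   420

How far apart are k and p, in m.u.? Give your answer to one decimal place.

The recombinant classes are K p and k P: 164 + 217 = 381.
Recombination frequency = 381/1291 = 0.2951 ≈ 29.5%, i.e. 29.5 m.u.

29.5 m.u.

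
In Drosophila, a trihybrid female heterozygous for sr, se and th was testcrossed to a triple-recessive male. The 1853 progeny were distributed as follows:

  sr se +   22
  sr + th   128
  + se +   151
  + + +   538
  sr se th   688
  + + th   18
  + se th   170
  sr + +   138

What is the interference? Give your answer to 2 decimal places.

0.33

The two most frequent reciprocal classes, sr se th and + + +, are the parental types, so the F1 was sr se th / + + +.
The two rarest classes, sr se + and + + th, are the double crossovers. Comparing them with the parentals, only the th allele has switched, so th is the middle locus and the order is se – th – sr.
se–th: (279 + 40)/1853 = 0.1722; th–sr: (308 + 40)/1853 = 0.1878.
Expected DCO frequency = 0.1722 × 0.1878 ≈ 0.03234; observed = 40/1853 ≈ 0.02159.
Coefficient of coincidence = 0.02159/0.03234 ≈ 0.67; interference = 1 − 0.67 = 0.33.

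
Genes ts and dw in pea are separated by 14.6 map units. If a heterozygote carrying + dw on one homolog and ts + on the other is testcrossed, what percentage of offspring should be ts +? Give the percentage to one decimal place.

A map distance of 14.6 map units corresponds to a recombination frequency of 0.146.
The F1 is + dw / ts +, so ts + is a parental gamete class with expected frequency (1 − r)/2 = 0.854/2 = 0.4270.
That is 0.4270 = 42.7% of the progeny.

42.7%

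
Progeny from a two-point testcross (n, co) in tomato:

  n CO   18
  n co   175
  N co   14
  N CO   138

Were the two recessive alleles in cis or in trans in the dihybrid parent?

cis

The two most frequent classes are N CO (138) and n co (175); these are the parental (non-recombinant) types.
So the F1 carried N CO on one chromosome and n co on the other — the recessive alleles are on the same chromosome (cis / coupling).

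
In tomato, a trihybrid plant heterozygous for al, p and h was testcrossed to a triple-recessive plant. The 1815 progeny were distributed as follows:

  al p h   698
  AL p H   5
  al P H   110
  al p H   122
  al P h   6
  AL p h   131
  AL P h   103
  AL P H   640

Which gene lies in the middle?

p

The two most frequent reciprocal classes, al p h and AL P H, are the parental types, so the F1 was al p h / AL P H.
The two rarest classes, al P h and AL p H, are the double crossovers. Comparing them with the parentals, only the p allele has switched, so p is the middle locus and the order is al – p – h.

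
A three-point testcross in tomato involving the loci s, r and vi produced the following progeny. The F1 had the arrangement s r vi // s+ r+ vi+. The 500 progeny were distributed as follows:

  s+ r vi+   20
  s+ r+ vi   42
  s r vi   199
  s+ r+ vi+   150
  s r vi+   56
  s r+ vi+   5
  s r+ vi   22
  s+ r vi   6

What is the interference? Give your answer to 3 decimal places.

The two rarest classes, s+ r vi and s r+ vi+, are the double crossovers. Comparing them with the parentals, only the s allele has switched, so s is the middle locus and the order is vi – s – r.
vi–s: (98 + 11)/500 = 0.2180; s–r: (42 + 11)/500 = 0.1060.
Expected DCO frequency = 0.2180 × 0.1060 ≈ 0.02311; observed = 11/500 ≈ 0.02200.
Coefficient of coincidence = 0.02200/0.02311 ≈ 0.952; interference = 1 − 0.952 = 0.048.

0.048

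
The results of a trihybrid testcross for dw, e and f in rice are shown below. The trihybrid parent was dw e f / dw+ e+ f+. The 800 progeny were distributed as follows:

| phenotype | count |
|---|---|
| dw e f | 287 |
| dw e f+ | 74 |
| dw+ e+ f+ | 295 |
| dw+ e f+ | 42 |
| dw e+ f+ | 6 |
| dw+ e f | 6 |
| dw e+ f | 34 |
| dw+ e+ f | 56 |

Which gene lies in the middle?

The two rarest classes, dw+ e f and dw e+ f+, are the double crossovers. Comparing them with the parentals, only the dw allele has switched, so dw is the middle locus and the order is f – dw – e.

dw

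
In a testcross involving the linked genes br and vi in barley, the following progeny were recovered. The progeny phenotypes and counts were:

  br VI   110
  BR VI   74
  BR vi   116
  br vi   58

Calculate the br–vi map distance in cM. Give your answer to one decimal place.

36.9 cM

The two most frequent classes, BR vi (116) and br VI (110), are the parental types, so the F1 was BR vi / br VI.
The recombinant classes are BR VI and br vi: 74 + 58 = 132.
Recombination frequency = 132/358 = 0.3687 ≈ 36.9%, i.e. 36.9 cM.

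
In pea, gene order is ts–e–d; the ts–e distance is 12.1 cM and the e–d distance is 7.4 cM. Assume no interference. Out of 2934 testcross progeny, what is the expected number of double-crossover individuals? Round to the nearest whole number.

26

Map distances give recombination frequencies of 0.121 and 0.074 for the two intervals.
With no interference, expected double-crossover frequency = 0.121 × 0.074 = 0.00895.
Expected number = 0.00895 × 2934 = 26.27 ≈ 26.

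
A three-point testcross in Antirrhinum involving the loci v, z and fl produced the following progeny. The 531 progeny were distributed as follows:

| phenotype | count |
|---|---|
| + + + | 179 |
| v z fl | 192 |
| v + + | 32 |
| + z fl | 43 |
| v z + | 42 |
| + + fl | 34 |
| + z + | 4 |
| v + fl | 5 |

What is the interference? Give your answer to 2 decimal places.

The two most frequent reciprocal classes, + + + and v z fl, are the parental types, so the F1 was + + + / v z fl.
The two rarest classes, + z + and v + fl, are the double crossovers. Comparing them with the parentals, only the z allele has switched, so z is the middle locus and the order is v – z – fl.
v–z: (75 + 9)/531 = 0.1582; z–fl: (76 + 9)/531 = 0.1601.
Expected DCO frequency = 0.1582 × 0.1601 ≈ 0.02533; observed = 9/531 ≈ 0.01695.
Coefficient of coincidence = 0.01695/0.02533 ≈ 0.67; interference = 1 − 0.67 = 0.33.

0.33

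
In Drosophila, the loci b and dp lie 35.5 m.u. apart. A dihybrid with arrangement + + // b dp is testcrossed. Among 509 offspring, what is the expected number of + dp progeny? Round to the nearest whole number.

A map distance of 35.5 m.u. corresponds to a recombination frequency of 0.355.
The F1 is + + / b dp, so + dp is a recombinant gamete class with expected frequency r/2 = 0.355/2 = 0.1775.
Expected number = 0.1775 × 509 = 90.35 ≈ 90.

90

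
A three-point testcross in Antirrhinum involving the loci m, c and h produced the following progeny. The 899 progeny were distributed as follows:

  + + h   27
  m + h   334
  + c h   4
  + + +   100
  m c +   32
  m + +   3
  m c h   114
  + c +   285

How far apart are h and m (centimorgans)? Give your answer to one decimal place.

The two most frequent reciprocal classes, m + h and + c +, are the parental types, so the F1 was m + h / + c +.
The two rarest classes, m + + and + c h, are the double crossovers. Comparing them with the parentals, only the h allele has switched, so h is the middle locus and the order is c – h – m.
Crossovers in the h–m interval produce the single-crossover classes + + h and m c + (27 + 32 = 59) plus the double crossovers (7).
RF(h–m) = (59 + 7) / 899 = 66/899 = 0.0734 → 7.3 centimorgans.

7.3 centimorgans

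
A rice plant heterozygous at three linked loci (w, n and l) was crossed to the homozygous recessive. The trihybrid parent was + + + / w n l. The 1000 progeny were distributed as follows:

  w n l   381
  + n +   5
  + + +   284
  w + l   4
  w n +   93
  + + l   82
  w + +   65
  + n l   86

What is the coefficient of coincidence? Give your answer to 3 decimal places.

The two rarest classes, + n + and w + l, are the double crossovers. Comparing them with the parentals, only the n allele has switched, so n is the middle locus and the order is w – n – l.
w–n: (151 + 9)/1000 = 0.1600; n–l: (175 + 9)/1000 = 0.1840.
Expected DCO frequency = 0.1600 × 0.1840 ≈ 0.02944; observed = 9/1000 ≈ 0.00900.
Coefficient of coincidence = 0.00900/0.02944 ≈ 0.306.

0.306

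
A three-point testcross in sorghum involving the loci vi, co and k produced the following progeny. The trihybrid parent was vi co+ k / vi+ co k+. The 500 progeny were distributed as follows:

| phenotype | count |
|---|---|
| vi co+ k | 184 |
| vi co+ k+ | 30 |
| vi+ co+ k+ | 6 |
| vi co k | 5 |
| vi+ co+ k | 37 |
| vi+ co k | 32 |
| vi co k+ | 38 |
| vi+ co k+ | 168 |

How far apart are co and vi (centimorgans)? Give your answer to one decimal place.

The two rarest classes, vi co k and vi+ co+ k+, are the double crossovers. Comparing them with the parentals, only the co allele has switched, so co is the middle locus and the order is k – co – vi.
Crossovers in the co–vi interval produce the single-crossover classes vi+ co+ k and vi co k+ (37 + 38 = 75) plus the double crossovers (11).
RF(co–vi) = (75 + 11) / 500 = 86/500 = 0.1720 → 17.2 centimorgans.

17.2 centimorgans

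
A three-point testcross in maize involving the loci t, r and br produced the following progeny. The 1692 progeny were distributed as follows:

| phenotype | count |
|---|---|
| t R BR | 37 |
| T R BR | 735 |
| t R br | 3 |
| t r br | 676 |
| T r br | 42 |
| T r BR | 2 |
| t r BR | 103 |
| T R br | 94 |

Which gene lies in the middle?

The two most frequent reciprocal classes, t r br and T R BR, are the parental types, so the F1 was t r br / T R BR.
The two rarest classes, t R br and T r BR, are the double crossovers. Comparing them with the parentals, only the r allele has switched, so r is the middle locus and the order is br – r – t.

r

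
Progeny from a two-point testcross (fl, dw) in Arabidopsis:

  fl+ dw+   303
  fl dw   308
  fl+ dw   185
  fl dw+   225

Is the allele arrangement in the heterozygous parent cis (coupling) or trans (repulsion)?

The two most frequent classes are fl+ dw+ (303) and fl dw (308); these are the parental (non-recombinant) types.
So the F1 carried fl+ dw+ on one chromosome and fl dw on the other — the recessive alleles are on the same chromosome (cis / coupling).

cis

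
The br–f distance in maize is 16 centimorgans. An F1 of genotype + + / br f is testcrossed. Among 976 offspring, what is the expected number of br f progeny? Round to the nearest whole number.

410

A map distance of 16 centimorgans corresponds to a recombination frequency of 0.160.
The F1 is + + / br f, so br f is a parental gamete class with expected frequency (1 − r)/2 = 0.840/2 = 0.4200.
Expected number = 0.4200 × 976 = 409.92 ≈ 410.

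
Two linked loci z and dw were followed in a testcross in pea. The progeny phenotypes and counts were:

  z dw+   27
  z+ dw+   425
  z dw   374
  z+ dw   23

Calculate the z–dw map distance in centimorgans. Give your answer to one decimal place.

5.9 centimorgans

The two most frequent classes, z+ dw+ (425) and z dw (374), are the parental types, so the F1 was z+ dw+ / z dw.
The recombinant classes are z+ dw and z dw+: 23 + 27 = 50.
Recombination frequency = 50/849 = 0.0589 ≈ 5.9%, i.e. 5.9 centimorgans.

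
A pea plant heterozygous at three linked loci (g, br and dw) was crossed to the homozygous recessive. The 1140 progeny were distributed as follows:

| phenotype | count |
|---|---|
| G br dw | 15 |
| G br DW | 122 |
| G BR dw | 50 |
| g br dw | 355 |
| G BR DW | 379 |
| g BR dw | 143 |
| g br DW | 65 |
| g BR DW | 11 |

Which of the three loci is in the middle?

g

The two most frequent reciprocal classes, g br dw and G BR DW, are the parental types, so the F1 was g br dw / G BR DW.
The two rarest classes, G br dw and g BR DW, are the double crossovers. Comparing them with the parentals, only the g allele has switched, so g is the middle locus and the order is br – g – dw.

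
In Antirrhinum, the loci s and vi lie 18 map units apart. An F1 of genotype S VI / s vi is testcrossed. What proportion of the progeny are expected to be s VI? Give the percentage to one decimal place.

9.0%

A map distance of 18 map units corresponds to a recombination frequency of 0.180.
The F1 is S VI / s vi, so s VI is a recombinant gamete class with expected frequency r/2 = 0.180/2 = 0.0900.
That is 0.0900 = 9.0% of the progeny.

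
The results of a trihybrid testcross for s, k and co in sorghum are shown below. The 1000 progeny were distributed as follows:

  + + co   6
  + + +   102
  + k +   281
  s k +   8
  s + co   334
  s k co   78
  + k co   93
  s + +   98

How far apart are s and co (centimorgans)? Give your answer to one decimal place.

The two most frequent reciprocal classes, + k + and s + co, are the parental types, so the F1 was + k + / s + co.
The two rarest classes, s k + and + + co, are the double crossovers. Comparing them with the parentals, only the s allele has switched, so s is the middle locus and the order is co – s – k.
Crossovers in the co–s interval produce the single-crossover classes + k co and s + + (93 + 98 = 191) plus the double crossovers (14).
RF(co–s) = (191 + 14) / 1000 = 205/1000 = 0.2050 → 20.5 centimorgans.

20.5 centimorgans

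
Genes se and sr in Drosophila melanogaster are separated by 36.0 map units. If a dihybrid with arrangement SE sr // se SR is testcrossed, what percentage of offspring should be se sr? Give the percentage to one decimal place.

A map distance of 36.0 map units corresponds to a recombination frequency of 0.360.
The F1 is SE sr / se SR, so se sr is a recombinant gamete class with expected frequency r/2 = 0.360/2 = 0.1800.
That is 0.1800 = 18.0% of the progeny.

18.0%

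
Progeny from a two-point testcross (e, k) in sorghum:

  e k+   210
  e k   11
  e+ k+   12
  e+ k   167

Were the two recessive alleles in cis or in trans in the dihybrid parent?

trans

The two most frequent classes are e+ k (167) and e k+ (210); these are the parental (non-recombinant) types.
So the F1 carried e+ k on one chromosome and e k+ on the other — the recessive alleles are on opposite chromosomes (trans / repulsion).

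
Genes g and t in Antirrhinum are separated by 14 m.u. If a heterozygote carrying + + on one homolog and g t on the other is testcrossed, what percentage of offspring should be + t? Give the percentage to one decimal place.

A map distance of 14 m.u. corresponds to a recombination frequency of 0.140.
The F1 is + + / g t, so + t is a recombinant gamete class with expected frequency r/2 = 0.140/2 = 0.0700.
That is 0.0700 = 7.0% of the progeny.

7.0%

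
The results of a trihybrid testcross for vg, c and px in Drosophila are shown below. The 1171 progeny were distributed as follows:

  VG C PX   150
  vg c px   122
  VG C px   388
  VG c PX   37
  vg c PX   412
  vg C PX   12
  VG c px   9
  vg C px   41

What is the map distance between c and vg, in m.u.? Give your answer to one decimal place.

The two most frequent reciprocal classes, VG C px and vg c PX, are the parental types, so the F1 was VG C px / vg c PX.
The two rarest classes, VG c px and vg C PX, are the double crossovers. Comparing them with the parentals, only the c allele has switched, so c is the middle locus and the order is px – c – vg.
Crossovers in the c–vg interval produce the single-crossover classes vg C px and VG c PX (41 + 37 = 78) plus the double crossovers (21).
RF(c–vg) = (78 + 21) / 1171 = 99/1171 = 0.0845 → 8.5 m.u.

8.5 m.u.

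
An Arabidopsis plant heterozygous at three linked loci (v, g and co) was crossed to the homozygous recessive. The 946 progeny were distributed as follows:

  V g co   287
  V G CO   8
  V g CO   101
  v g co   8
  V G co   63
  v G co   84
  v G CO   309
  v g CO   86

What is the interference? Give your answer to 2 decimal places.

The two most frequent reciprocal classes, v G CO and V g co, are the parental types, so the F1 was v G CO / V g co.
The two rarest classes, V G CO and v g co, are the double crossovers. Comparing them with the parentals, only the v allele has switched, so v is the middle locus and the order is co – v – g.
co–v: (185 + 16)/946 = 0.2125; v–g: (149 + 16)/946 = 0.1744.
Expected DCO frequency = 0.2125 × 0.1744 ≈ 0.03706; observed = 16/946 ≈ 0.01691.
Coefficient of coincidence = 0.01691/0.03706 ≈ 0.46; interference = 1 − 0.46 = 0.54.

0.54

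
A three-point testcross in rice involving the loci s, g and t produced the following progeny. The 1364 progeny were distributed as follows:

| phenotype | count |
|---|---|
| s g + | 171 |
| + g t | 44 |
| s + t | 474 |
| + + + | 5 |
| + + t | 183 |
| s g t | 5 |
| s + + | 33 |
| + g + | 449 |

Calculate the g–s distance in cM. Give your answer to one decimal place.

The two most frequent reciprocal classes, s + t and + g +, are the parental types, so the F1 was s + t / + g +.
The two rarest classes, s g t and + + +, are the double crossovers. Comparing them with the parentals, only the g allele has switched, so g is the middle locus and the order is s – g – t.
Crossovers in the s–g interval produce the single-crossover classes + + t and s g + (183 + 171 = 354) plus the double crossovers (10).
RF(s–g) = (354 + 10) / 1364 = 364/1364 = 0.2669 → 26.7 cM.

26.7 cM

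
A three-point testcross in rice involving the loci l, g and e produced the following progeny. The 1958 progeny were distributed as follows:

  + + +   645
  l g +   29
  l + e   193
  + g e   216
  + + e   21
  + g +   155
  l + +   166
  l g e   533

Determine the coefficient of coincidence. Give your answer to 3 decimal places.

0.569

The two most frequent reciprocal classes, l g e and + + +, are the parental types, so the F1 was l g e / + + +.
The two rarest classes, l g + and + + e, are the double crossovers. Comparing them with the parentals, only the e allele has switched, so e is the middle locus and the order is g – e – l.
g–e: (348 + 50)/1958 = 0.2033; e–l: (382 + 50)/1958 = 0.2206.
Expected DCO frequency = 0.2033 × 0.2206 ≈ 0.04485; observed = 50/1958 ≈ 0.02554.
Coefficient of coincidence = 0.02554/0.04485 ≈ 0.569.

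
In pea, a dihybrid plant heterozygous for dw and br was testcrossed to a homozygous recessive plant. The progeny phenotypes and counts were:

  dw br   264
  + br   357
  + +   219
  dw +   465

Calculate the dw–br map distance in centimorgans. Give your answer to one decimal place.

The two most frequent classes, + br (357) and dw + (465), are the parental types, so the F1 was + br / dw +.
The recombinant classes are + + and dw br: 219 + 264 = 483.
Recombination frequency = 483/1305 = 0.3701 ≈ 37.0%, i.e. 37.0 centimorgans.

37.0 centimorgans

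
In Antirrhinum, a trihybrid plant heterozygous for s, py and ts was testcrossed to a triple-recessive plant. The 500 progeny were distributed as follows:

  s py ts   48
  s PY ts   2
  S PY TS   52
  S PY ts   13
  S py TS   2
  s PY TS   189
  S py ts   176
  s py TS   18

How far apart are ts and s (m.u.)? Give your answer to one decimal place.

The two most frequent reciprocal classes, s PY TS and S py ts, are the parental types, so the F1 was s PY TS / S py ts.
The two rarest classes, s PY ts and S py TS, are the double crossovers. Comparing them with the parentals, only the ts allele has switched, so ts is the middle locus and the order is s – ts – py.
Crossovers in the s–ts interval produce the single-crossover classes S PY TS and s py ts (52 + 48 = 100) plus the double crossovers (4).
RF(s–ts) = (100 + 4) / 500 = 104/500 = 0.2080 → 20.8 m.u.

20.8 m.u.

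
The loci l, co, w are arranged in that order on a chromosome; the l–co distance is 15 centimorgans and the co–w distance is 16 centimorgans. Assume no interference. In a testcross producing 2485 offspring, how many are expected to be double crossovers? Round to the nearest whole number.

Map distances give recombination frequencies of 0.150 and 0.160 for the two intervals.
With no interference, expected double-crossover frequency = 0.150 × 0.160 = 0.02400.
Expected number = 0.02400 × 2485 = 59.64 ≈ 60.

60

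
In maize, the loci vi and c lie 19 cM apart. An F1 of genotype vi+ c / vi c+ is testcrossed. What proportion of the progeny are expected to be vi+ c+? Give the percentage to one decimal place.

A map distance of 19 cM corresponds to a recombination frequency of 0.190.
The F1 is vi+ c / vi c+, so vi+ c+ is a recombinant gamete class with expected frequency r/2 = 0.190/2 = 0.0950.
That is 0.0950 = 9.5% of the progeny.

9.5%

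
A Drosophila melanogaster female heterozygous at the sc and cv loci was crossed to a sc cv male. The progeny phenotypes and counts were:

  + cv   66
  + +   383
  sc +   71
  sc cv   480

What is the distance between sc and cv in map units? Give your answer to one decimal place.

The two most frequent classes, + + (383) and sc cv (480), are the parental types, so the F1 was + + / sc cv.
The recombinant classes are + cv and sc +: 66 + 71 = 137.
Recombination frequency = 137/1000 = 0.1370 ≈ 13.7%, i.e. 13.7 map units.

13.7 map units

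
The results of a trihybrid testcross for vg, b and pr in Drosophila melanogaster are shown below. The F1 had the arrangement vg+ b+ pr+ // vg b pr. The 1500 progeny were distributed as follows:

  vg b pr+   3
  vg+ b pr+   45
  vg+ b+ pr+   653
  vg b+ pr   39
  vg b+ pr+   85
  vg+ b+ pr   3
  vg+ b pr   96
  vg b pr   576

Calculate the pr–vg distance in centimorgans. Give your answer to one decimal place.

12.5 centimorgans

The two rarest classes, vg+ b+ pr and vg b pr+, are the double crossovers. Comparing them with the parentals, only the pr allele has switched, so pr is the middle locus and the order is vg – pr – b.
Crossovers in the vg–pr interval produce the single-crossover classes vg b+ pr+ and vg+ b pr (85 + 96 = 181) plus the double crossovers (6).
RF(vg–pr) = (181 + 6) / 1500 = 187/1500 = 0.1247 → 12.5 centimorgans.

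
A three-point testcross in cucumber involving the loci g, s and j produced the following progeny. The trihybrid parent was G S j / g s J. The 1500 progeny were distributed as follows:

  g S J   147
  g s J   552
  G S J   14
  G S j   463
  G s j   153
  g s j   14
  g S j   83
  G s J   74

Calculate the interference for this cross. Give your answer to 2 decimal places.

The two rarest classes, G S J and g s j, are the double crossovers. Comparing them with the parentals, only the j allele has switched, so j is the middle locus and the order is g – j – s.
g–j: (157 + 28)/1500 = 0.1233; j–s: (300 + 28)/1500 = 0.2187.
Expected DCO frequency = 0.1233 × 0.2187 ≈ 0.02697; observed = 28/1500 ≈ 0.01867.
Coefficient of coincidence = 0.01867/0.02697 ≈ 0.69; interference = 1 − 0.69 = 0.31.

0.31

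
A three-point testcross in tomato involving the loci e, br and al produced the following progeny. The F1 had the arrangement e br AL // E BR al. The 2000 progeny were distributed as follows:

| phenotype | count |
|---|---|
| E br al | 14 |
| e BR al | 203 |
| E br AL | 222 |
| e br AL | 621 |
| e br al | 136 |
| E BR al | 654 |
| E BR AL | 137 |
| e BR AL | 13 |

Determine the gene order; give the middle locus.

br

The two rarest classes, e BR AL and E br al, are the double crossovers. Comparing them with the parentals, only the br allele has switched, so br is the middle locus and the order is e – br – al.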